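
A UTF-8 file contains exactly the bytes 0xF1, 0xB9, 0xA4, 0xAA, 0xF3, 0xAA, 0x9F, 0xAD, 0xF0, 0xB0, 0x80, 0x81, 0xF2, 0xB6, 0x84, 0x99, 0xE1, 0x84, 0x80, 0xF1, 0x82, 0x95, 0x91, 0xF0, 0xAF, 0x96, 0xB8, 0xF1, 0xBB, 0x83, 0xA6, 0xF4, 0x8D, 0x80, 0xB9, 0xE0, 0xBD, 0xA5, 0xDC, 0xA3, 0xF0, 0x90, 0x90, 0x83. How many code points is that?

12

Byte at offset 0: 0xF1 = 11110001 → 4-byte char (#1). Advance 4.
Byte at offset 4: 0xF3 = 11110011 → 4-byte char (#2). Advance 4.
Byte at offset 8: 0xF0 = 11110000 → 4-byte char (#3). Advance 4.
Byte at offset 12: 0xF2 = 11110010 → 4-byte char (#4). Advance 4.
Byte at offset 16: 0xE1 = 11100001 → 3-byte char (#5). Advance 3.
Byte at offset 19: 0xF1 = 11110001 → 4-byte char (#6). Advance 4.
Byte at offset 23: 0xF0 = 11110000 → 4-byte char (#7). Advance 4.
Byte at offset 27: 0xF1 = 11110001 → 4-byte char (#8). Advance 4.
Byte at offset 31: 0xF4 = 11110100 → 4-byte char (#9). Advance 4.
Byte at offset 35: 0xE0 = 11100000 → 3-byte char (#10). Advance 3.
Byte at offset 38: 0xDC = 11011100 → 2-byte char (#11). Advance 2.
Byte at offset 40: 0xF0 = 11110000 → 4-byte char (#12). Advance 4.
Reached end at offset 44 after 12 code points.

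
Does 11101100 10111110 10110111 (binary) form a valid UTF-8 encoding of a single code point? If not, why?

valid

Leading byte 0xEC = 11101100 → 3-byte form.
Continuation bytes 0xBE=10111110, 0xB7=10110111 all match 10xxxxxx.
Decoded value 0xCFB7 is ≥ 0x800 (shortest form) and not a surrogate.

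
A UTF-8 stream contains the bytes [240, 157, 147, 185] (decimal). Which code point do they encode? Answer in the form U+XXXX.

Leading byte 0xF0 = 11110000 matches 11110xxx → 4-byte sequence.
Byte 1: 0xF0 = 11110000, payload 000 (3 bits).
Byte 2: 0x9D = 10011101 (10xxxxxx ✓), payload 011101.
Byte 3: 0x93 = 10010011 (10xxxxxx ✓), payload 010011.
Byte 4: 0xB9 = 10111001 (10xxxxxx ✓), payload 111001.
Concatenate: 000011101010011111001 = 0x1D4F9 (21 bits → U+1D4F9).

U+1D4F9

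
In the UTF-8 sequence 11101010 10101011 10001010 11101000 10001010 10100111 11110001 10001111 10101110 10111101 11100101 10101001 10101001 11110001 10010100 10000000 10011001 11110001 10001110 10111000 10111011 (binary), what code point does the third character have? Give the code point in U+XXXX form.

U+4FBBD

Offset 0: leading byte 0xEA = 11101010 → 3-byte char #1 = EA AB 8A.
Offset 3: leading byte 0xE8 = 11101000 → 3-byte char #2 = E8 8A A7.
Offset 6: leading byte 0xF1 = 11110001 → 4-byte char #3 = F1 8F AE BD.
Leading byte 0xF1 = 11110001 matches 11110xxx → 4-byte sequence.
Byte 1: 0xF1 = 11110001, payload 001 (3 bits).
Byte 2: 0x8F = 10001111 (10xxxxxx ✓), payload 001111.
Byte 3: 0xAE = 10101110 (10xxxxxx ✓), payload 101110.
Byte 4: 0xBD = 10111101 (10xxxxxx ✓), payload 111101.
Concatenate: 001001111101110111101 = 0x4FBBD (21 bits → U+4FBBD).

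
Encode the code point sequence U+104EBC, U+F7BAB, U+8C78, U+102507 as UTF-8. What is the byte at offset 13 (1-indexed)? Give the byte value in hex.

1-indexed offset 13 is 0-indexed offset 12.
U+104EBC → 4-byte form F4 84 BA BC at offsets 0–3.
U+F7BAB → 4-byte form F3 B7 AE AB at offsets 4–7.
U+8C78 → 3-byte form E8 B1 B8 at offsets 8–10.
U+102507 → 4-byte form F4 82 94 87 at offsets 11–14.
Offset 12 falls in char 4's range; it's byte 2 of F4 82 94 87 = 0x82.

0x82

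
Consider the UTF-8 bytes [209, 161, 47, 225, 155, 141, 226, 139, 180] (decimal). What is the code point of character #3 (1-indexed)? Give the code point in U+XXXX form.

Offset 0: leading byte 0xD1 = 11010001 → 2-byte char #1 = D1 A1.
Offset 2: leading byte 0x2F = 00101111 → 1-byte char #2 = 2F.
Offset 3: leading byte 0xE1 = 11100001 → 3-byte char #3 = E1 9B 8D.
Leading byte 0xE1 = 11100001 matches 1110xxxx → 3-byte sequence.
Byte 1: 0xE1 = 11100001, payload 0001 (4 bits).
Byte 2: 0x9B = 10011011 (10xxxxxx ✓), payload 011011.
Byte 3: 0x8D = 10001101 (10xxxxxx ✓), payload 001101.
Concatenate: 0001011011001101 = 0x16CD (16 bits → U+16CD).

U+16CD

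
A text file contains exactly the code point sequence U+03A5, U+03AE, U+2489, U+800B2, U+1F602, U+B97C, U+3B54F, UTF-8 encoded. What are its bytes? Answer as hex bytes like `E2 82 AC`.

U+03A5: 2-byte form → CE A5.
U+03AE: 2-byte form → CE AE.
U+2489: 3-byte form → E2 92 89.
U+800B2: 4-byte form → F2 80 82 B2.
U+1F602: 4-byte form → F0 9F 98 82.
U+B97C: 3-byte form → EB A5 BC.
U+3B54F: 4-byte form → F0 BB 95 8F.
Concatenated (22 bytes): CE A5 CE AE E2 92 89 F2 80 82 B2 F0 9F 98 82 EB A5 BC F0 BB 95 8F.

CE A5 CE AE E2 92 89 F2 80 82 B2 F0 9F 98 82 EB A5 BC F0 BB 95 8F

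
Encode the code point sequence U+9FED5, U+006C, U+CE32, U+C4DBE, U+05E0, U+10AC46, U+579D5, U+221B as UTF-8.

U+9FED5: 4-byte form → F2 9F BB 95.
U+006C: 1-byte form → 6C.
U+CE32: 3-byte form → EC B8 B2.
U+C4DBE: 4-byte form → F3 84 B6 BE.
U+05E0: 2-byte form → D7 A0.
U+10AC46: 4-byte form → F4 8A B1 86.
U+579D5: 4-byte form → F1 97 A7 95.
U+221B: 3-byte form → E2 88 9B.
Concatenated (25 bytes): F2 9F BB 95 6C EC B8 B2 F3 84 B6 BE D7 A0 F4 8A B1 86 F1 97 A7 95 E2 88 9B.

F2 9F BB 95 6C EC B8 B2 F3 84 B6 BE D7 A0 F4 8A B1 86 F1 97 A7 95 E2 88 9B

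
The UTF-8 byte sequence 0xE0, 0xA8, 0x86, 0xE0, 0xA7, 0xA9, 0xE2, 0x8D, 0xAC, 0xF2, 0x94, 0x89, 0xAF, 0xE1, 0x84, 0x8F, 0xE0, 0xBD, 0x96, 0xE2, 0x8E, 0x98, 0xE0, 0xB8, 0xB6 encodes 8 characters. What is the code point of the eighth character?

Offset 0: leading byte 0xE0 = 11100000 → 3-byte char #1 = E0 A8 86.
Offset 3: leading byte 0xE0 = 11100000 → 3-byte char #2 = E0 A7 A9.
Offset 6: leading byte 0xE2 = 11100010 → 3-byte char #3 = E2 8D AC.
Offset 9: leading byte 0xF2 = 11110010 → 4-byte char #4 = F2 94 89 AF.
Offset 13: leading byte 0xE1 = 11100001 → 3-byte char #5 = E1 84 8F.
Offset 16: leading byte 0xE0 = 11100000 → 3-byte char #6 = E0 BD 96.
Offset 19: leading byte 0xE2 = 11100010 → 3-byte char #7 = E2 8E 98.
Offset 22: leading byte 0xE0 = 11100000 → 3-byte char #8 = E0 B8 B6.
Leading byte 0xE0 = 11100000 matches 1110xxxx → 3-byte sequence.
Byte 1: 0xE0 = 11100000, payload 0000 (4 bits).
Byte 2: 0xB8 = 10111000 (10xxxxxx ✓), payload 111000.
Byte 3: 0xB6 = 10110110 (10xxxxxx ✓), payload 110110.
Concatenate: 0000111000110110 = 0xE36 (16 bits → U+0E36).

U+0E36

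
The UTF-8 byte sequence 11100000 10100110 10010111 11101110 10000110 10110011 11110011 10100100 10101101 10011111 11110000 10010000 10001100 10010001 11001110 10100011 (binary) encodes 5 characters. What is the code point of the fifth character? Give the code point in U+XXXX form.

U+03A3

Offset 0: leading byte 0xE0 = 11100000 → 3-byte char #1 = E0 A6 97.
Offset 3: leading byte 0xEE = 11101110 → 3-byte char #2 = EE 86 B3.
Offset 6: leading byte 0xF3 = 11110011 → 4-byte char #3 = F3 A4 AD 9F.
Offset 10: leading byte 0xF0 = 11110000 → 4-byte char #4 = F0 90 8C 91.
Offset 14: leading byte 0xCE = 11001110 → 2-byte char #5 = CE A3.
Leading byte 0xCE = 11001110 matches 110xxxxx → 2-byte sequence.
Byte 1: 0xCE = 11001110, payload 01110 (5 bits).
Byte 2: 0xA3 = 10100011 (10xxxxxx ✓), payload 100011.
Concatenate: 01110100011 = 0x3A3 (11 bits → U+03A3).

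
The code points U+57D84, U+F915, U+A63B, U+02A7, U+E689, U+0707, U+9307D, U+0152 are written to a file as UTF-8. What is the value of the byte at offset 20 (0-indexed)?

0xBD

U+57D84 → 4-byte form F1 97 B6 84 at offsets 0–3.
U+F915 → 3-byte form EF A4 95 at offsets 4–6.
U+A63B → 3-byte form EA 98 BB at offsets 7–9.
U+02A7 → 2-byte form CA A7 at offsets 10–11.
U+E689 → 3-byte form EE 9A 89 at offsets 12–14.
U+0707 → 2-byte form DC 87 at offsets 15–16.
U+9307D → 4-byte form F2 93 81 BD at offsets 17–20.
Offset 20 falls in char 7's range; it's byte 4 of F2 93 81 BD = 0xBD.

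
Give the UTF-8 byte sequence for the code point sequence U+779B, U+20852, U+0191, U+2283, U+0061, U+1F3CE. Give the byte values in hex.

U+779B: 3-byte form → E7 9E 9B.
U+20852: 4-byte form → F0 A0 A1 92.
U+0191: 2-byte form → C6 91.
U+2283: 3-byte form → E2 8A 83.
U+0061: 1-byte form → 61.
U+1F3CE: 4-byte form → F0 9F 8F 8E.
Concatenated (17 bytes): E7 9E 9B F0 A0 A1 92 C6 91 E2 8A 83 61 F0 9F 8F 8E.

E7 9E 9B F0 A0 A1 92 C6 91 E2 8A 83 61 F0 9F 8F 8E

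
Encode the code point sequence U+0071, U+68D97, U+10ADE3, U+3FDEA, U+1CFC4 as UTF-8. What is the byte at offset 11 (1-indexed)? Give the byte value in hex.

0xBF

1-indexed offset 11 is 0-indexed offset 10.
U+0071 → 1-byte form 71 at offsets 0–0.
U+68D97 → 4-byte form F1 A8 B6 97 at offsets 1–4.
U+10ADE3 → 4-byte form F4 8A B7 A3 at offsets 5–8.
U+3FDEA → 4-byte form F0 BF B7 AA at offsets 9–12.
Offset 10 falls in char 4's range; it's byte 2 of F0 BF B7 AA = 0xBF.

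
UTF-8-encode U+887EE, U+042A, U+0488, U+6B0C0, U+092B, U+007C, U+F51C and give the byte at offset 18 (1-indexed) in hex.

0x94

1-indexed offset 18 is 0-indexed offset 17.
U+887EE → 4-byte form F2 88 9F AE at offsets 0–3.
U+042A → 2-byte form D0 AA at offsets 4–5.
U+0488 → 2-byte form D2 88 at offsets 6–7.
U+6B0C0 → 4-byte form F1 AB 83 80 at offsets 8–11.
U+092B → 3-byte form E0 A4 AB at offsets 12–14.
U+007C → 1-byte form 7C at offsets 15–15.
U+F51C → 3-byte form EF 94 9C at offsets 16–18.
Offset 17 falls in char 7's range; it's byte 2 of EF 94 9C = 0x94.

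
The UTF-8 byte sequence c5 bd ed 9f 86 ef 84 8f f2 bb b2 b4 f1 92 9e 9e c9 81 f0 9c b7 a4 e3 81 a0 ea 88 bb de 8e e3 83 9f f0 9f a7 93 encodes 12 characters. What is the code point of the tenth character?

U+078E

Offset 0: leading byte 0xC5 = 11000101 → 2-byte char #1 = C5 BD.
Offset 2: leading byte 0xED = 11101101 → 3-byte char #2 = ED 9F 86.
Offset 5: leading byte 0xEF = 11101111 → 3-byte char #3 = EF 84 8F.
Offset 8: leading byte 0xF2 = 11110010 → 4-byte char #4 = F2 BB B2 B4.
Offset 12: leading byte 0xF1 = 11110001 → 4-byte char #5 = F1 92 9E 9E.
Offset 16: leading byte 0xC9 = 11001001 → 2-byte char #6 = C9 81.
Offset 18: leading byte 0xF0 = 11110000 → 4-byte char #7 = F0 9C B7 A4.
Offset 22: leading byte 0xE3 = 11100011 → 3-byte char #8 = E3 81 A0.
Offset 25: leading byte 0xEA = 11101010 → 3-byte char #9 = EA 88 BB.
Offset 28: leading byte 0xDE = 11011110 → 2-byte char #10 = DE 8E.
Leading byte 0xDE = 11011110 matches 110xxxxx → 2-byte sequence.
Byte 1: 0xDE = 11011110, payload 11110 (5 bits).
Byte 2: 0x8E = 10001110 (10xxxxxx ✓), payload 001110.
Concatenate: 11110001110 = 0x78E (11 bits → U+078E).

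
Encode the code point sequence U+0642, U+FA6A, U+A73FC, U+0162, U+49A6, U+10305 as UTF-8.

D9 82 EF A9 AA F2 A7 8F BC C5 A2 E4 A6 A6 F0 90 8C 85

U+0642: 2-byte form → D9 82.
U+FA6A: 3-byte form → EF A9 AA.
U+A73FC: 4-byte form → F2 A7 8F BC.
U+0162: 2-byte form → C5 A2.
U+49A6: 3-byte form → E4 A6 A6.
U+10305: 4-byte form → F0 90 8C 85.
Concatenated (18 bytes): D9 82 EF A9 AA F2 A7 8F BC C5 A2 E4 A6 A6 F0 90 8C 85.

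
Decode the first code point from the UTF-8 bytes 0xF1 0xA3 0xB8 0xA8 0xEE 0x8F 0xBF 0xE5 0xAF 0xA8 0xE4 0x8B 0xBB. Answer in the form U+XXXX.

Offset 0: leading byte 0xF1 = 11110001 → 4-byte char #1 = F1 A3 B8 A8.
Leading byte 0xF1 = 11110001 matches 11110xxx → 4-byte sequence.
Byte 1: 0xF1 = 11110001, payload 001 (3 bits).
Byte 2: 0xA3 = 10100011 (10xxxxxx ✓), payload 100011.
Byte 3: 0xB8 = 10111000 (10xxxxxx ✓), payload 111000.
Byte 4: 0xA8 = 10101000 (10xxxxxx ✓), payload 101000.
Concatenate: 001100011111000101000 = 0x63E28 (21 bits → U+63E28).

U+63E28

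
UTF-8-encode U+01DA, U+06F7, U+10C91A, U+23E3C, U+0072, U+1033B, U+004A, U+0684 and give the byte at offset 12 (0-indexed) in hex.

0x72

U+01DA → 2-byte form C7 9A at offsets 0–1.
U+06F7 → 2-byte form DB B7 at offsets 2–3.
U+10C91A → 4-byte form F4 8C A4 9A at offsets 4–7.
U+23E3C → 4-byte form F0 A3 B8 BC at offsets 8–11.
U+0072 → 1-byte form 72 at offsets 12–12.
Offset 12 falls in char 5's range; it's byte 1 of 72 = 0x72.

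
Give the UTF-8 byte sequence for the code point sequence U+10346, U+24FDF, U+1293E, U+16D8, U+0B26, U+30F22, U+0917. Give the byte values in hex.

U+10346: 4-byte form → F0 90 8D 86.
U+24FDF: 4-byte form → F0 A4 BF 9F.
U+1293E: 4-byte form → F0 92 A4 BE.
U+16D8: 3-byte form → E1 9B 98.
U+0B26: 3-byte form → E0 AC A6.
U+30F22: 4-byte form → F0 B0 BC A2.
U+0917: 3-byte form → E0 A4 97.
Concatenated (25 bytes): F0 90 8D 86 F0 A4 BF 9F F0 92 A4 BE E1 9B 98 E0 AC A6 F0 B0 BC A2 E0 A4 97.

F0 90 8D 86 F0 A4 BF 9F F0 92 A4 BE E1 9B 98 E0 AC A6 F0 B0 BC A2 E0 A4 97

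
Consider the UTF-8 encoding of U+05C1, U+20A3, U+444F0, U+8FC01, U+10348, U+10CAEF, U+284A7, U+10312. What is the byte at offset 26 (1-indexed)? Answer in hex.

0xF0

1-indexed offset 26 is 0-indexed offset 25.
U+05C1 → 2-byte form D7 81 at offsets 0–1.
U+20A3 → 3-byte form E2 82 A3 at offsets 2–4.
U+444F0 → 4-byte form F1 84 93 B0 at offsets 5–8.
U+8FC01 → 4-byte form F2 8F B0 81 at offsets 9–12.
U+10348 → 4-byte form F0 90 8D 88 at offsets 13–16.
U+10CAEF → 4-byte form F4 8C AB AF at offsets 17–20.
U+284A7 → 4-byte form F0 A8 92 A7 at offsets 21–24.
U+10312 → 4-byte form F0 90 8C 92 at offsets 25–28.
Offset 25 falls in char 8's range; it's byte 1 of F0 90 8C 92 = 0xF0.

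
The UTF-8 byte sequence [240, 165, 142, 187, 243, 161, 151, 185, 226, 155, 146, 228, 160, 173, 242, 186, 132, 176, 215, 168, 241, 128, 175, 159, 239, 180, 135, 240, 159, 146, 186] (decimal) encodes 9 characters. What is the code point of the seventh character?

U+40BDF

Offset 0: leading byte 0xF0 = 11110000 → 4-byte char #1 = F0 A5 8E BB.
Offset 4: leading byte 0xF3 = 11110011 → 4-byte char #2 = F3 A1 97 B9.
Offset 8: leading byte 0xE2 = 11100010 → 3-byte char #3 = E2 9B 92.
Offset 11: leading byte 0xE4 = 11100100 → 3-byte char #4 = E4 A0 AD.
Offset 14: leading byte 0xF2 = 11110010 → 4-byte char #5 = F2 BA 84 B0.
Offset 18: leading byte 0xD7 = 11010111 → 2-byte char #6 = D7 A8.
Offset 20: leading byte 0xF1 = 11110001 → 4-byte char #7 = F1 80 AF 9F.
Leading byte 0xF1 = 11110001 matches 11110xxx → 4-byte sequence.
Byte 1: 0xF1 = 11110001, payload 001 (3 bits).
Byte 2: 0x80 = 10000000 (10xxxxxx ✓), payload 000000.
Byte 3: 0xAF = 10101111 (10xxxxxx ✓), payload 101111.
Byte 4: 0x9F = 10011111 (10xxxxxx ✓), payload 011111.
Concatenate: 001000000101111011111 = 0x40BDF (21 bits → U+40BDF).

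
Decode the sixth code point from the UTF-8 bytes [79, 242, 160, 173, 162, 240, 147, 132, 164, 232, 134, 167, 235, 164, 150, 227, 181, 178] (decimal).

U+3D72

Offset 0: leading byte 0x4F = 01001111 → 1-byte char #1 = 4F.
Offset 1: leading byte 0xF2 = 11110010 → 4-byte char #2 = F2 A0 AD A2.
Offset 5: leading byte 0xF0 = 11110000 → 4-byte char #3 = F0 93 84 A4.
Offset 9: leading byte 0xE8 = 11101000 → 3-byte char #4 = E8 86 A7.
Offset 12: leading byte 0xEB = 11101011 → 3-byte char #5 = EB A4 96.
Offset 15: leading byte 0xE3 = 11100011 → 3-byte char #6 = E3 B5 B2.
Leading byte 0xE3 = 11100011 matches 1110xxxx → 3-byte sequence.
Byte 1: 0xE3 = 11100011, payload 0011 (4 bits).
Byte 2: 0xB5 = 10110101 (10xxxxxx ✓), payload 110101.
Byte 3: 0xB2 = 10110010 (10xxxxxx ✓), payload 110010.
Concatenate: 0011110101110010 = 0x3D72 (16 bits → U+3D72).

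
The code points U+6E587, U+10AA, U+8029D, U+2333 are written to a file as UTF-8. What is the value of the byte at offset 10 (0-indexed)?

0x9D

U+6E587 → 4-byte form F1 AE 96 87 at offsets 0–3.
U+10AA → 3-byte form E1 82 AA at offsets 4–6.
U+8029D → 4-byte form F2 80 8A 9D at offsets 7–10.
Offset 10 falls in char 3's range; it's byte 4 of F2 80 8A 9D = 0x9D.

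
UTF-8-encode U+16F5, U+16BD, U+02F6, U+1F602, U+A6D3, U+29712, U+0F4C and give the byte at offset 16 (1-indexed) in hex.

0xF0

1-indexed offset 16 is 0-indexed offset 15.
U+16F5 → 3-byte form E1 9B B5 at offsets 0–2.
U+16BD → 3-byte form E1 9A BD at offsets 3–5.
U+02F6 → 2-byte form CB B6 at offsets 6–7.
U+1F602 → 4-byte form F0 9F 98 82 at offsets 8–11.
U+A6D3 → 3-byte form EA 9B 93 at offsets 12–14.
U+29712 → 4-byte form F0 A9 9C 92 at offsets 15–18.
Offset 15 falls in char 6's range; it's byte 1 of F0 A9 9C 92 = 0xF0.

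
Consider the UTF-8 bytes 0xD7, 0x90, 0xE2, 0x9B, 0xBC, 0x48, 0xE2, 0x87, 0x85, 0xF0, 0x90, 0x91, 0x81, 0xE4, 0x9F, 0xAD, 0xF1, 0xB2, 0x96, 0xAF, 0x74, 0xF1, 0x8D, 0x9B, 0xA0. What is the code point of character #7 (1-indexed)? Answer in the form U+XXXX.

Offset 0: leading byte 0xD7 = 11010111 → 2-byte char #1 = D7 90.
Offset 2: leading byte 0xE2 = 11100010 → 3-byte char #2 = E2 9B BC.
Offset 5: leading byte 0x48 = 01001000 → 1-byte char #3 = 48.
Offset 6: leading byte 0xE2 = 11100010 → 3-byte char #4 = E2 87 85.
Offset 9: leading byte 0xF0 = 11110000 → 4-byte char #5 = F0 90 91 81.
Offset 13: leading byte 0xE4 = 11100100 → 3-byte char #6 = E4 9F AD.
Offset 16: leading byte 0xF1 = 11110001 → 4-byte char #7 = F1 B2 96 AF.
Leading byte 0xF1 = 11110001 matches 11110xxx → 4-byte sequence.
Byte 1: 0xF1 = 11110001, payload 001 (3 bits).
Byte 2: 0xB2 = 10110010 (10xxxxxx ✓), payload 110010.
Byte 3: 0x96 = 10010110 (10xxxxxx ✓), payload 010110.
Byte 4: 0xAF = 10101111 (10xxxxxx ✓), payload 101111.
Concatenate: 001110010010110101111 = 0x725AF (21 bits → U+725AF).

U+725AF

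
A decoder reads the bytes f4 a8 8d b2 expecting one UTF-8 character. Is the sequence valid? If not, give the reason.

Leading byte 0xF4 = 11110100 → 4-byte form.
Payload = 0x128372, which exceeds U+10FFFF, the maximum Unicode code point. (Leading bytes F5–FF, or F4 followed by ≥ 0x90, are invalid.)

invalid (encodes a value above U+10FFFF)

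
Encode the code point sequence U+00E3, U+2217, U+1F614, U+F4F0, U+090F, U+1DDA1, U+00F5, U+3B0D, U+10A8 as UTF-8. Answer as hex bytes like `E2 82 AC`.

C3 A3 E2 88 97 F0 9F 98 94 EF 93 B0 E0 A4 8F F0 9D B6 A1 C3 B5 E3 AC 8D E1 82 A8

U+00E3: 2-byte form → C3 A3.
U+2217: 3-byte form → E2 88 97.
U+1F614: 4-byte form → F0 9F 98 94.
U+F4F0: 3-byte form → EF 93 B0.
U+090F: 3-byte form → E0 A4 8F.
U+1DDA1: 4-byte form → F0 9D B6 A1.
U+00F5: 2-byte form → C3 B5.
U+3B0D: 3-byte form → E3 AC 8D.
U+10A8: 3-byte form → E1 82 A8.
Concatenated (27 bytes): C3 A3 E2 88 97 F0 9F 98 94 EF 93 B0 E0 A4 8F F0 9D B6 A1 C3 B5 E3 AC 8D E1 82 A8.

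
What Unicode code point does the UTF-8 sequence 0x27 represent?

U+0027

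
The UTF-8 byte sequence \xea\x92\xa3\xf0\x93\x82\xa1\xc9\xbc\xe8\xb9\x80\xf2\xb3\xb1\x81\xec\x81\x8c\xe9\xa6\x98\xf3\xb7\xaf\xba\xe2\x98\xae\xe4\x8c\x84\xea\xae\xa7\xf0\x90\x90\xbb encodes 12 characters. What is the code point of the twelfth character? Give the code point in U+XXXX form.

Offset 0: leading byte 0xEA = 11101010 → 3-byte char #1 = EA 92 A3.
Offset 3: leading byte 0xF0 = 11110000 → 4-byte char #2 = F0 93 82 A1.
Offset 7: leading byte 0xC9 = 11001001 → 2-byte char #3 = C9 BC.
Offset 9: leading byte 0xE8 = 11101000 → 3-byte char #4 = E8 B9 80.
Offset 12: leading byte 0xF2 = 11110010 → 4-byte char #5 = F2 B3 B1 81.
Offset 16: leading byte 0xEC = 11101100 → 3-byte char #6 = EC 81 8C.
Offset 19: leading byte 0xE9 = 11101001 → 3-byte char #7 = E9 A6 98.
Offset 22: leading byte 0xF3 = 11110011 → 4-byte char #8 = F3 B7 AF BA.
Offset 26: leading byte 0xE2 = 11100010 → 3-byte char #9 = E2 98 AE.
Offset 29: leading byte 0xE4 = 11100100 → 3-byte char #10 = E4 8C 84.
Offset 32: leading byte 0xEA = 11101010 → 3-byte char #11 = EA AE A7.
Offset 35: leading byte 0xF0 = 11110000 → 4-byte char #12 = F0 90 90 BB.
Leading byte 0xF0 = 11110000 matches 11110xxx → 4-byte sequence.
Byte 1: 0xF0 = 11110000, payload 000 (3 bits).
Byte 2: 0x90 = 10010000 (10xxxxxx ✓), payload 010000.
Byte 3: 0x90 = 10010000 (10xxxxxx ✓), payload 010000.
Byte 4: 0xBB = 10111011 (10xxxxxx ✓), payload 111011.
Concatenate: 000010000010000111011 = 0x1043B (21 bits → U+1043B).

U+1043B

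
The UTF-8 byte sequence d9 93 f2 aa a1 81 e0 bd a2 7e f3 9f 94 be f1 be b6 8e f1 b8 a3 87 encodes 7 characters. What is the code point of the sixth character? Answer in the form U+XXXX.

U+7ED8E

Offset 0: leading byte 0xD9 = 11011001 → 2-byte char #1 = D9 93.
Offset 2: leading byte 0xF2 = 11110010 → 4-byte char #2 = F2 AA A1 81.
Offset 6: leading byte 0xE0 = 11100000 → 3-byte char #3 = E0 BD A2.
Offset 9: leading byte 0x7E = 01111110 → 1-byte char #4 = 7E.
Offset 10: leading byte 0xF3 = 11110011 → 4-byte char #5 = F3 9F 94 BE.
Offset 14: leading byte 0xF1 = 11110001 → 4-byte char #6 = F1 BE B6 8E.
Leading byte 0xF1 = 11110001 matches 11110xxx → 4-byte sequence.
Byte 1: 0xF1 = 11110001, payload 001 (3 bits).
Byte 2: 0xBE = 10111110 (10xxxxxx ✓), payload 111110.
Byte 3: 0xB6 = 10110110 (10xxxxxx ✓), payload 110110.
Byte 4: 0x8E = 10001110 (10xxxxxx ✓), payload 001110.
Concatenate: 001111110110110001110 = 0x7ED8E (21 bits → U+7ED8E).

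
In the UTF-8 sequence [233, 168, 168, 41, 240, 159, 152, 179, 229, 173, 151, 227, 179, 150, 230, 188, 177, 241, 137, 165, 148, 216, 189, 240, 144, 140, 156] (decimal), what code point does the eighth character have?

Offset 0: leading byte 0xE9 = 11101001 → 3-byte char #1 = E9 A8 A8.
Offset 3: leading byte 0x29 = 00101001 → 1-byte char #2 = 29.
Offset 4: leading byte 0xF0 = 11110000 → 4-byte char #3 = F0 9F 98 B3.
Offset 8: leading byte 0xE5 = 11100101 → 3-byte char #4 = E5 AD 97.
Offset 11: leading byte 0xE3 = 11100011 → 3-byte char #5 = E3 B3 96.
Offset 14: leading byte 0xE6 = 11100110 → 3-byte char #6 = E6 BC B1.
Offset 17: leading byte 0xF1 = 11110001 → 4-byte char #7 = F1 89 A5 94.
Offset 21: leading byte 0xD8 = 11011000 → 2-byte char #8 = D8 BD.
Leading byte 0xD8 = 11011000 matches 110xxxxx → 2-byte sequence.
Byte 1: 0xD8 = 11011000, payload 11000 (5 bits).
Byte 2: 0xBD = 10111101 (10xxxxxx ✓), payload 111101.
Concatenate: 11000111101 = 0x63D (11 bits → U+063D).

U+063D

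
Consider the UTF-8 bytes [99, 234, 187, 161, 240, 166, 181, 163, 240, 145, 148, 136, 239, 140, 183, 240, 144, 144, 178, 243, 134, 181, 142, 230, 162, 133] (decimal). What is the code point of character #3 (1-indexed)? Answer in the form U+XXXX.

Offset 0: leading byte 0x63 = 01100011 → 1-byte char #1 = 63.
Offset 1: leading byte 0xEA = 11101010 → 3-byte char #2 = EA BB A1.
Offset 4: leading byte 0xF0 = 11110000 → 4-byte char #3 = F0 A6 B5 A3.
Leading byte 0xF0 = 11110000 matches 11110xxx → 4-byte sequence.
Byte 1: 0xF0 = 11110000, payload 000 (3 bits).
Byte 2: 0xA6 = 10100110 (10xxxxxx ✓), payload 100110.
Byte 3: 0xB5 = 10110101 (10xxxxxx ✓), payload 110101.
Byte 4: 0xA3 = 10100011 (10xxxxxx ✓), payload 100011.
Concatenate: 000100110110101100011 = 0x26D63 (21 bits → U+26D63).

U+26D63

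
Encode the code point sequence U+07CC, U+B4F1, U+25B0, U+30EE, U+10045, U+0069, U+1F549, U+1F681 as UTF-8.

DF 8C EB 93 B1 E2 96 B0 E3 83 AE F0 90 81 85 69 F0 9F 95 89 F0 9F 9A 81

U+07CC: 2-byte form → DF 8C.
U+B4F1: 3-byte form → EB 93 B1.
U+25B0: 3-byte form → E2 96 B0.
U+30EE: 3-byte form → E3 83 AE.
U+10045: 4-byte form → F0 90 81 85.
U+0069: 1-byte form → 69.
U+1F549: 4-byte form → F0 9F 95 89.
U+1F681: 4-byte form → F0 9F 9A 81.
Concatenated (24 bytes): DF 8C EB 93 B1 E2 96 B0 E3 83 AE F0 90 81 85 69 F0 9F 95 89 F0 9F 9A 81.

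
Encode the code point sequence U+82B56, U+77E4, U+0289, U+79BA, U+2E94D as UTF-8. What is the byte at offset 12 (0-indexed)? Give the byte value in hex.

0xF0

U+82B56 → 4-byte form F2 82 AD 96 at offsets 0–3.
U+77E4 → 3-byte form E7 9F A4 at offsets 4–6.
U+0289 → 2-byte form CA 89 at offsets 7–8.
U+79BA → 3-byte form E7 A6 BA at offsets 9–11.
U+2E94D → 4-byte form F0 AE A5 8D at offsets 12–15.
Offset 12 falls in char 5's range; it's byte 1 of F0 AE A5 8D = 0xF0.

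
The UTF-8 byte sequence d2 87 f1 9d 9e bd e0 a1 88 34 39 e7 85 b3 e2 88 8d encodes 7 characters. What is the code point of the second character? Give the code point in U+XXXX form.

Offset 0: leading byte 0xD2 = 11010010 → 2-byte char #1 = D2 87.
Offset 2: leading byte 0xF1 = 11110001 → 4-byte char #2 = F1 9D 9E BD.
Leading byte 0xF1 = 11110001 matches 11110xxx → 4-byte sequence.
Byte 1: 0xF1 = 11110001, payload 001 (3 bits).
Byte 2: 0x9D = 10011101 (10xxxxxx ✓), payload 011101.
Byte 3: 0x9E = 10011110 (10xxxxxx ✓), payload 011110.
Byte 4: 0xBD = 10111101 (10xxxxxx ✓), payload 111101.
Concatenate: 001011101011110111101 = 0x5D7BD (21 bits → U+5D7BD).

U+5D7BD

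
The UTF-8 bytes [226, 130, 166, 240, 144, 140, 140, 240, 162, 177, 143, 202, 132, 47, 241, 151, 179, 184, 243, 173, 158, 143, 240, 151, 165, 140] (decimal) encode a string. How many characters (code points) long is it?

Byte at offset 0: 0xE2 = 11100010 → 3-byte char (#1). Advance 3.
Byte at offset 3: 0xF0 = 11110000 → 4-byte char (#2). Advance 4.
Byte at offset 7: 0xF0 = 11110000 → 4-byte char (#3). Advance 4.
Byte at offset 11: 0xCA = 11001010 → 2-byte char (#4). Advance 2.
Byte at offset 13: 0x2F = 00101111 → 1-byte char (#5). Advance 1.
Byte at offset 14: 0xF1 = 11110001 → 4-byte char (#6). Advance 4.
Byte at offset 18: 0xF3 = 11110011 → 4-byte char (#7). Advance 4.
Byte at offset 22: 0xF0 = 11110000 → 4-byte char (#8). Advance 4.
Reached end at offset 26 after 8 code points.

8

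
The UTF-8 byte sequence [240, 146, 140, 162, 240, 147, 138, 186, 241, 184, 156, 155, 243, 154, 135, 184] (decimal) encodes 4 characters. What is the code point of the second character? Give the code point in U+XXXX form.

Offset 0: leading byte 0xF0 = 11110000 → 4-byte char #1 = F0 92 8C A2.
Offset 4: leading byte 0xF0 = 11110000 → 4-byte char #2 = F0 93 8A BA.
Leading byte 0xF0 = 11110000 matches 11110xxx → 4-byte sequence.
Byte 1: 0xF0 = 11110000, payload 000 (3 bits).
Byte 2: 0x93 = 10010011 (10xxxxxx ✓), payload 010011.
Byte 3: 0x8A = 10001010 (10xxxxxx ✓), payload 001010.
Byte 4: 0xBA = 10111010 (10xxxxxx ✓), payload 111010.
Concatenate: 000010011001010111010 = 0x132BA (21 bits → U+132BA).

U+132BA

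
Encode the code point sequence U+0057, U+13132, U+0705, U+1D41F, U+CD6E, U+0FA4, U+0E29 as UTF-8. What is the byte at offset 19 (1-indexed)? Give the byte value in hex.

0xB8

1-indexed offset 19 is 0-indexed offset 18.
U+0057 → 1-byte form 57 at offsets 0–0.
U+13132 → 4-byte form F0 93 84 B2 at offsets 1–4.
U+0705 → 2-byte form DC 85 at offsets 5–6.
U+1D41F → 4-byte form F0 9D 90 9F at offsets 7–10.
U+CD6E → 3-byte form EC B5 AE at offsets 11–13.
U+0FA4 → 3-byte form E0 BE A4 at offsets 14–16.
U+0E29 → 3-byte form E0 B8 A9 at offsets 17–19.
Offset 18 falls in char 7's range; it's byte 2 of E0 B8 A9 = 0xB8.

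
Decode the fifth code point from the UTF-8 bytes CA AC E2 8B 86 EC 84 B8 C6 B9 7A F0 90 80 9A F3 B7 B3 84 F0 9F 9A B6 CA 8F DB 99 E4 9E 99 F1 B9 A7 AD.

U+007A

Offset 0: leading byte 0xCA = 11001010 → 2-byte char #1 = CA AC.
Offset 2: leading byte 0xE2 = 11100010 → 3-byte char #2 = E2 8B 86.
Offset 5: leading byte 0xEC = 11101100 → 3-byte char #3 = EC 84 B8.
Offset 8: leading byte 0xC6 = 11000110 → 2-byte char #4 = C6 B9.
Offset 10: leading byte 0x7A = 01111010 → 1-byte char #5 = 7A.
Leading byte 0x7A = 01111010 matches 0xxxxxxx → 1-byte sequence.
Byte 1: 0x7A = 01111010, payload 1111010 (7 bits).
Concatenate: 1111010 = 0x7A (7 bits → U+007A).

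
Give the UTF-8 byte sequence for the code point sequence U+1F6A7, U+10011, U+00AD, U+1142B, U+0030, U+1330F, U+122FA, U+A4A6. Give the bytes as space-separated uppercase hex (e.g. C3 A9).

F0 9F 9A A7 F0 90 80 91 C2 AD F0 91 90 AB 30 F0 93 8C 8F F0 92 8B BA EA 92 A6

U+1F6A7: 4-byte form → F0 9F 9A A7.
U+10011: 4-byte form → F0 90 80 91.
U+00AD: 2-byte form → C2 AD.
U+1142B: 4-byte form → F0 91 90 AB.
U+0030: 1-byte form → 30.
U+1330F: 4-byte form → F0 93 8C 8F.
U+122FA: 4-byte form → F0 92 8B BA.
U+A4A6: 3-byte form → EA 92 A6.
Concatenated (26 bytes): F0 9F 9A A7 F0 90 80 91 C2 AD F0 91 90 AB 30 F0 93 8C 8F F0 92 8B BA EA 92 A6.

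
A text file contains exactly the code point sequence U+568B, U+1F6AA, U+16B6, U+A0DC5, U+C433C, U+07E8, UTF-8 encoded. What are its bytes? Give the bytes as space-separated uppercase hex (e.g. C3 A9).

E5 9A 8B F0 9F 9A AA E1 9A B6 F2 A0 B7 85 F3 84 8C BC DF A8

U+568B: 3-byte form → E5 9A 8B.
U+1F6AA: 4-byte form → F0 9F 9A AA.
U+16B6: 3-byte form → E1 9A B6.
U+A0DC5: 4-byte form → F2 A0 B7 85.
U+C433C: 4-byte form → F3 84 8C BC.
U+07E8: 2-byte form → DF A8.
Concatenated (20 bytes): E5 9A 8B F0 9F 9A AA E1 9A B6 F2 A0 B7 85 F3 84 8C BC DF A8.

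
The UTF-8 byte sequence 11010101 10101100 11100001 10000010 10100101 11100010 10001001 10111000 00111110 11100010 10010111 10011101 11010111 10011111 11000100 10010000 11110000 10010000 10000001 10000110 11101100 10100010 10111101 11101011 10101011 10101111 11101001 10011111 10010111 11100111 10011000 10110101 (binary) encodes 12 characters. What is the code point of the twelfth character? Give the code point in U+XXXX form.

Offset 0: leading byte 0xD5 = 11010101 → 2-byte char #1 = D5 AC.
Offset 2: leading byte 0xE1 = 11100001 → 3-byte char #2 = E1 82 A5.
Offset 5: leading byte 0xE2 = 11100010 → 3-byte char #3 = E2 89 B8.
Offset 8: leading byte 0x3E = 00111110 → 1-byte char #4 = 3E.
Offset 9: leading byte 0xE2 = 11100010 → 3-byte char #5 = E2 97 9D.
Offset 12: leading byte 0xD7 = 11010111 → 2-byte char #6 = D7 9F.
Offset 14: leading byte 0xC4 = 11000100 → 2-byte char #7 = C4 90.
Offset 16: leading byte 0xF0 = 11110000 → 4-byte char #8 = F0 90 81 86.
Offset 20: leading byte 0xEC = 11101100 → 3-byte char #9 = EC A2 BD.
Offset 23: leading byte 0xEB = 11101011 → 3-byte char #10 = EB AB AF.
Offset 26: leading byte 0xE9 = 11101001 → 3-byte char #11 = E9 9F 97.
Offset 29: leading byte 0xE7 = 11100111 → 3-byte char #12 = E7 98 B5.
Leading byte 0xE7 = 11100111 matches 1110xxxx → 3-byte sequence.
Byte 1: 0xE7 = 11100111, payload 0111 (4 bits).
Byte 2: 0x98 = 10011000 (10xxxxxx ✓), payload 011000.
Byte 3: 0xB5 = 10110101 (10xxxxxx ✓), payload 110101.
Concatenate: 0111011000110101 = 0x7635 (16 bits → U+7635).

U+7635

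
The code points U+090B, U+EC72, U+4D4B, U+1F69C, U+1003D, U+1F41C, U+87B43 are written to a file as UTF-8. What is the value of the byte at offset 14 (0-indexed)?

U+090B → 3-byte form E0 A4 8B at offsets 0–2.
U+EC72 → 3-byte form EE B1 B2 at offsets 3–5.
U+4D4B → 3-byte form E4 B5 8B at offsets 6–8.
U+1F69C → 4-byte form F0 9F 9A 9C at offsets 9–12.
U+1003D → 4-byte form F0 90 80 BD at offsets 13–16.
Offset 14 falls in char 5's range; it's byte 2 of F0 90 80 BD = 0x90.

0x90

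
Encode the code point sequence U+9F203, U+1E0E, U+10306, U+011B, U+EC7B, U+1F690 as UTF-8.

F2 9F 88 83 E1 B8 8E F0 90 8C 86 C4 9B EE B1 BB F0 9F 9A 90

U+9F203: 4-byte form → F2 9F 88 83.
U+1E0E: 3-byte form → E1 B8 8E.
U+10306: 4-byte form → F0 90 8C 86.
U+011B: 2-byte form → C4 9B.
U+EC7B: 3-byte form → EE B1 BB.
U+1F690: 4-byte form → F0 9F 9A 90.
Concatenated (20 bytes): F2 9F 88 83 E1 B8 8E F0 90 8C 86 C4 9B EE B1 BB F0 9F 9A 90.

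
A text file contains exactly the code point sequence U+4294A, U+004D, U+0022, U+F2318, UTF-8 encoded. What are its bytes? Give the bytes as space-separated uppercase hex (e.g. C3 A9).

F1 82 A5 8A 4D 22 F3 B2 8C 98

U+4294A: 4-byte form → F1 82 A5 8A.
U+004D: 1-byte form → 4D.
U+0022: 1-byte form → 22.
U+F2318: 4-byte form → F3 B2 8C 98.
Concatenated (10 bytes): F1 82 A5 8A 4D 22 F3 B2 8C 98.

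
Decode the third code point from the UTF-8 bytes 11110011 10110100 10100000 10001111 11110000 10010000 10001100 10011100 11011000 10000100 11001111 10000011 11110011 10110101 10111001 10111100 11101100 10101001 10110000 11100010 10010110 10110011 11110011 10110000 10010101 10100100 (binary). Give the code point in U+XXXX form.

U+0604

Offset 0: leading byte 0xF3 = 11110011 → 4-byte char #1 = F3 B4 A0 8F.
Offset 4: leading byte 0xF0 = 11110000 → 4-byte char #2 = F0 90 8C 9C.
Offset 8: leading byte 0xD8 = 11011000 → 2-byte char #3 = D8 84.
Leading byte 0xD8 = 11011000 matches 110xxxxx → 2-byte sequence.
Byte 1: 0xD8 = 11011000, payload 11000 (5 bits).
Byte 2: 0x84 = 10000100 (10xxxxxx ✓), payload 000100.
Concatenate: 11000000100 = 0x604 (11 bits → U+0604).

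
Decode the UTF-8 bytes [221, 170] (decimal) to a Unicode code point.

Leading byte 0xDD = 11011101 matches 110xxxxx → 2-byte sequence.
Byte 1: 0xDD = 11011101, payload 11101 (5 bits).
Byte 2: 0xAA = 10101010 (10xxxxxx ✓), payload 101010.
Concatenate: 11101101010 = 0x76A (11 bits → U+076A).

U+076A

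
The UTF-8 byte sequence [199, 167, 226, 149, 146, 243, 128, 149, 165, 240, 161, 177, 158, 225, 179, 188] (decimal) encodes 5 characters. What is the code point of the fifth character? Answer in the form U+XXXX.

U+1CFC

Offset 0: leading byte 0xC7 = 11000111 → 2-byte char #1 = C7 A7.
Offset 2: leading byte 0xE2 = 11100010 → 3-byte char #2 = E2 95 92.
Offset 5: leading byte 0xF3 = 11110011 → 4-byte char #3 = F3 80 95 A5.
Offset 9: leading byte 0xF0 = 11110000 → 4-byte char #4 = F0 A1 B1 9E.
Offset 13: leading byte 0xE1 = 11100001 → 3-byte char #5 = E1 B3 BC.
Leading byte 0xE1 = 11100001 matches 1110xxxx → 3-byte sequence.
Byte 1: 0xE1 = 11100001, payload 0001 (4 bits).
Byte 2: 0xB3 = 10110011 (10xxxxxx ✓), payload 110011.
Byte 3: 0xBC = 10111100 (10xxxxxx ✓), payload 111100.
Concatenate: 0001110011111100 = 0x1CFC (16 bits → U+1CFC).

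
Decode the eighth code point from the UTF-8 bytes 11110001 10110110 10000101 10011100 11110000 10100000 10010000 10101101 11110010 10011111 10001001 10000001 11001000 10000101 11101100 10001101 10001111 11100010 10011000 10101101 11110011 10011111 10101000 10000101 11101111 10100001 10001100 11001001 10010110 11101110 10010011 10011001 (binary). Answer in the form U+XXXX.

U+F84C

Offset 0: leading byte 0xF1 = 11110001 → 4-byte char #1 = F1 B6 85 9C.
Offset 4: leading byte 0xF0 = 11110000 → 4-byte char #2 = F0 A0 90 AD.
Offset 8: leading byte 0xF2 = 11110010 → 4-byte char #3 = F2 9F 89 81.
Offset 12: leading byte 0xC8 = 11001000 → 2-byte char #4 = C8 85.
Offset 14: leading byte 0xEC = 11101100 → 3-byte char #5 = EC 8D 8F.
Offset 17: leading byte 0xE2 = 11100010 → 3-byte char #6 = E2 98 AD.
Offset 20: leading byte 0xF3 = 11110011 → 4-byte char #7 = F3 9F A8 85.
Offset 24: leading byte 0xEF = 11101111 → 3-byte char #8 = EF A1 8C.
Leading byte 0xEF = 11101111 matches 1110xxxx → 3-byte sequence.
Byte 1: 0xEF = 11101111, payload 1111 (4 bits).
Byte 2: 0xA1 = 10100001 (10xxxxxx ✓), payload 100001.
Byte 3: 0x8C = 10001100 (10xxxxxx ✓), payload 001100.
Concatenate: 1111100001001100 = 0xF84C (16 bits → U+F84C).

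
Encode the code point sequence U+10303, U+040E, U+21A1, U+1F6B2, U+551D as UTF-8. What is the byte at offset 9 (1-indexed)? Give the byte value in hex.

1-indexed offset 9 is 0-indexed offset 8.
U+10303 → 4-byte form F0 90 8C 83 at offsets 0–3.
U+040E → 2-byte form D0 8E at offsets 4–5.
U+21A1 → 3-byte form E2 86 A1 at offsets 6–8.
Offset 8 falls in char 3's range; it's byte 3 of E2 86 A1 = 0xA1.

0xA1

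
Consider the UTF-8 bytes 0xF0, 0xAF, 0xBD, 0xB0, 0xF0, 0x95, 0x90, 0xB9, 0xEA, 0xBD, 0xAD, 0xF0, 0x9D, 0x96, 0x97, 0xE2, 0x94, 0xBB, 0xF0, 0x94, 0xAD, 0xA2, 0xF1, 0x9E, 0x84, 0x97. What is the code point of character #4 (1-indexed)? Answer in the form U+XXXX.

U+1D597

Offset 0: leading byte 0xF0 = 11110000 → 4-byte char #1 = F0 AF BD B0.
Offset 4: leading byte 0xF0 = 11110000 → 4-byte char #2 = F0 95 90 B9.
Offset 8: leading byte 0xEA = 11101010 → 3-byte char #3 = EA BD AD.
Offset 11: leading byte 0xF0 = 11110000 → 4-byte char #4 = F0 9D 96 97.
Leading byte 0xF0 = 11110000 matches 11110xxx → 4-byte sequence.
Byte 1: 0xF0 = 11110000, payload 000 (3 bits).
Byte 2: 0x9D = 10011101 (10xxxxxx ✓), payload 011101.
Byte 3: 0x96 = 10010110 (10xxxxxx ✓), payload 010110.
Byte 4: 0x97 = 10010111 (10xxxxxx ✓), payload 010111.
Concatenate: 000011101010110010111 = 0x1D597 (21 bits → U+1D597).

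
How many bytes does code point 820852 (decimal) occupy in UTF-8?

4

U+C8674 = 0xC8674. UTF-8 uses 1 byte below 0x80, 2 below 0x800, 3 below 0x10000, 4 up to 0x10FFFF. 0xC8674 is in U+10000–U+10FFFF → 4 bytes.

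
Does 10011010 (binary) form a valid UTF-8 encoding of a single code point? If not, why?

Byte 0x9A = 10011010 has the form 10xxxxxx — a continuation byte — but there is no preceding leading byte.

invalid (continuation byte with no leading byte)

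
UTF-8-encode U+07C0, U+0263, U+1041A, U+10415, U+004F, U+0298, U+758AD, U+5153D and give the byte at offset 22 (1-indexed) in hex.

0x94

1-indexed offset 22 is 0-indexed offset 21.
U+07C0 → 2-byte form DF 80 at offsets 0–1.
U+0263 → 2-byte form C9 A3 at offsets 2–3.
U+1041A → 4-byte form F0 90 90 9A at offsets 4–7.
U+10415 → 4-byte form F0 90 90 95 at offsets 8–11.
U+004F → 1-byte form 4F at offsets 12–12.
U+0298 → 2-byte form CA 98 at offsets 13–14.
U+758AD → 4-byte form F1 B5 A2 AD at offsets 15–18.
U+5153D → 4-byte form F1 91 94 BD at offsets 19–22.
Offset 21 falls in char 8's range; it's byte 3 of F1 91 94 BD = 0x94.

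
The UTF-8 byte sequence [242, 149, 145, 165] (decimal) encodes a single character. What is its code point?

U+95465

Leading byte 0xF2 = 11110010 matches 11110xxx → 4-byte sequence.
Byte 1: 0xF2 = 11110010, payload 010 (3 bits).
Byte 2: 0x95 = 10010101 (10xxxxxx ✓), payload 010101.
Byte 3: 0x91 = 10010001 (10xxxxxx ✓), payload 010001.
Byte 4: 0xA5 = 10100101 (10xxxxxx ✓), payload 100101.
Concatenate: 010010101010001100101 = 0x95465 (21 bits → U+95465).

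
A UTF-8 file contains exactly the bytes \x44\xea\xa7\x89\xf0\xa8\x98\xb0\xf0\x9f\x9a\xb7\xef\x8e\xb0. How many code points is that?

Byte at offset 0: 0x44 = 01000100 → 1-byte char (#1). Advance 1.
Byte at offset 1: 0xEA = 11101010 → 3-byte char (#2). Advance 3.
Byte at offset 4: 0xF0 = 11110000 → 4-byte char (#3). Advance 4.
Byte at offset 8: 0xF0 = 11110000 → 4-byte char (#4). Advance 4.
Byte at offset 12: 0xEF = 11101111 → 3-byte char (#5). Advance 3.
Reached end at offset 15 after 5 code points.

5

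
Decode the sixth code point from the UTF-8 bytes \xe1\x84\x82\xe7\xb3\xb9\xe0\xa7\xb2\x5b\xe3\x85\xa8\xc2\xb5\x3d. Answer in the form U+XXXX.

Offset 0: leading byte 0xE1 = 11100001 → 3-byte char #1 = E1 84 82.
Offset 3: leading byte 0xE7 = 11100111 → 3-byte char #2 = E7 B3 B9.
Offset 6: leading byte 0xE0 = 11100000 → 3-byte char #3 = E0 A7 B2.
Offset 9: leading byte 0x5B = 01011011 → 1-byte char #4 = 5B.
Offset 10: leading byte 0xE3 = 11100011 → 3-byte char #5 = E3 85 A8.
Offset 13: leading byte 0xC2 = 11000010 → 2-byte char #6 = C2 B5.
Leading byte 0xC2 = 11000010 matches 110xxxxx → 2-byte sequence.
Byte 1: 0xC2 = 11000010, payload 00010 (5 bits).
Byte 2: 0xB5 = 10110101 (10xxxxxx ✓), payload 110101.
Concatenate: 00010110101 = 0xB5 (11 bits → U+00B5).

U+00B5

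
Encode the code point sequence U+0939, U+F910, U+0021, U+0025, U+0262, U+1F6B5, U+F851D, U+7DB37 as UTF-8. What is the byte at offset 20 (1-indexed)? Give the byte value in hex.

1-indexed offset 20 is 0-indexed offset 19.
U+0939 → 3-byte form E0 A4 B9 at offsets 0–2.
U+F910 → 3-byte form EF A4 90 at offsets 3–5.
U+0021 → 1-byte form 21 at offsets 6–6.
U+0025 → 1-byte form 25 at offsets 7–7.
U+0262 → 2-byte form C9 A2 at offsets 8–9.
U+1F6B5 → 4-byte form F0 9F 9A B5 at offsets 10–13.
U+F851D → 4-byte form F3 B8 94 9D at offsets 14–17.
U+7DB37 → 4-byte form F1 BD AC B7 at offsets 18–21.
Offset 19 falls in char 8's range; it's byte 2 of F1 BD AC B7 = 0xBD.

0xBD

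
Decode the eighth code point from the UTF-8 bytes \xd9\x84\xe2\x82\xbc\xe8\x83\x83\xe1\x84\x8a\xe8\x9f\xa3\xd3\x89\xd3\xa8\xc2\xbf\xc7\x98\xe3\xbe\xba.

Offset 0: leading byte 0xD9 = 11011001 → 2-byte char #1 = D9 84.
Offset 2: leading byte 0xE2 = 11100010 → 3-byte char #2 = E2 82 BC.
Offset 5: leading byte 0xE8 = 11101000 → 3-byte char #3 = E8 83 83.
Offset 8: leading byte 0xE1 = 11100001 → 3-byte char #4 = E1 84 8A.
Offset 11: leading byte 0xE8 = 11101000 → 3-byte char #5 = E8 9F A3.
Offset 14: leading byte 0xD3 = 11010011 → 2-byte char #6 = D3 89.
Offset 16: leading byte 0xD3 = 11010011 → 2-byte char #7 = D3 A8.
Offset 18: leading byte 0xC2 = 11000010 → 2-byte char #8 = C2 BF.
Leading byte 0xC2 = 11000010 matches 110xxxxx → 2-byte sequence.
Byte 1: 0xC2 = 11000010, payload 00010 (5 bits).
Byte 2: 0xBF = 10111111 (10xxxxxx ✓), payload 111111.
Concatenate: 00010111111 = 0xBF (11 bits → U+00BF).

U+00BF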